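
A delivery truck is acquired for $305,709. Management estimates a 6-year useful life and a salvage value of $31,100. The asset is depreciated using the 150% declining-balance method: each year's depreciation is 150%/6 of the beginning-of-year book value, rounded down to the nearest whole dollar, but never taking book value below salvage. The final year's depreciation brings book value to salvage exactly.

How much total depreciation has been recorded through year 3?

$176,737

Depreciable base = $305,709 − $31,100 = $274,609.
Year 1: ⌊$305,709 × 150%/6⌋ = $76,427. Book value $229,282.
Year 2: ⌊$229,282 × 150%/6⌋ = $57,320. Book value $171,962.
Year 3: ⌊$171,962 × 150%/6⌋ = $42,990. Book value $128,972.
Accumulated through year 3 = $305,709 − $128,972 = $176,737.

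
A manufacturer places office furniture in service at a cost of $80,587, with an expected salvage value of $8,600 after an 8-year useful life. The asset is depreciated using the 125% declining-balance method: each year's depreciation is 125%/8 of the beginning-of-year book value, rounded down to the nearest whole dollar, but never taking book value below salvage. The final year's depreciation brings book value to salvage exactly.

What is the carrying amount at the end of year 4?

$40,845

Depreciable base = $80,587 − $8,600 = $71,987.
Year 1: ⌊$80,587 × 125%/8⌋ = $12,591. Book value $67,996.
Year 2: ⌊$67,996 × 125%/8⌋ = $10,624. Book value $57,372.
Year 3: ⌊$57,372 × 125%/8⌋ = $8,964. Book value $48,408.
Year 4: ⌊$48,408 × 125%/8⌋ = $7,563. Book value $40,845.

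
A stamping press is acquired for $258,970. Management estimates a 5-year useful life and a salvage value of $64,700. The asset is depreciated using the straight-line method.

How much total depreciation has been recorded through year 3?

Depreciable base = $258,970 − $64,700 = $194,270.
Annual expense = $194,270 / 5 = $38,854.
End of year 1: book value $220,116.
End of year 2: book value $181,262.
End of year 3: book value $142,408.
Accumulated through year 3 = $258,970 − $142,408 = $116,562.

$116,562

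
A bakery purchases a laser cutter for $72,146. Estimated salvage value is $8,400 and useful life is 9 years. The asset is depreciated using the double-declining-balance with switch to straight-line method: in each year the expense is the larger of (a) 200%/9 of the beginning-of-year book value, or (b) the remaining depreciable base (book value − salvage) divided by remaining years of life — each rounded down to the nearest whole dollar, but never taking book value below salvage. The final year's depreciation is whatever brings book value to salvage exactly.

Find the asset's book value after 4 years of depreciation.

Depreciable base = $72,146 − $8,400 = $63,746.
Year 1: DB = ⌊$72,146 × 200%/9⌋ = $16,032; SL = ⌊$63,746/9⌋ = $7,082 → take DB $16,032. Book value $56,114.
Year 2: DB = ⌊$56,114 × 200%/9⌋ = $12,469; SL = ⌊$47,714/8⌋ = $5,964 → take DB $12,469. Book value $43,645.
Year 3: DB = ⌊$43,645 × 200%/9⌋ = $9,698; SL = ⌊$35,245/7⌋ = $5,035 → take DB $9,698. Book value $33,947.
Year 4: DB = ⌊$33,947 × 200%/9⌋ = $7,543; SL = ⌊$25,547/6⌋ = $4,257 → take DB $7,543. Book value $26,404.

$26,404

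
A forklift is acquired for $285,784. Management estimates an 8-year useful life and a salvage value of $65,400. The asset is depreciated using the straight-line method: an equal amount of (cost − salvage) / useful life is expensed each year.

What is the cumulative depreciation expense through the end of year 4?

Depreciable base = $285,784 − $65,400 = $220,384.
Annual expense = $220,384 / 8 = $27,548.
End of year 1: book value $258,236.
End of year 2: book value $230,688.
End of year 3: book value $203,140.
End of year 4: book value $175,592.
Accumulated through year 4 = $285,784 − $175,592 = $110,192.

$110,192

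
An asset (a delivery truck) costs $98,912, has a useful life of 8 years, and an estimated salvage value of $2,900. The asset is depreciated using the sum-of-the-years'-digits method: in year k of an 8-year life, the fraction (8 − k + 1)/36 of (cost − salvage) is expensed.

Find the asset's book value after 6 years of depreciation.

$10,901

Depreciable base = $98,912 − $2,900 = $96,012.
Sum of the years' digits = 8+7+6+5+4+3+2+1 = 36.
Year 1: $96,012 × 8/36 = $21,336. Book value $77,576.
Year 2: $96,012 × 7/36 = $18,669. Book value $58,907.
Year 3: $96,012 × 6/36 = $16,002. Book value $42,905.
Year 4: $96,012 × 5/36 = $13,335. Book value $29,570.
Year 5: $96,012 × 4/36 = $10,668. Book value $18,902.
Year 6: $96,012 × 3/36 = $8,001. Book value $10,901.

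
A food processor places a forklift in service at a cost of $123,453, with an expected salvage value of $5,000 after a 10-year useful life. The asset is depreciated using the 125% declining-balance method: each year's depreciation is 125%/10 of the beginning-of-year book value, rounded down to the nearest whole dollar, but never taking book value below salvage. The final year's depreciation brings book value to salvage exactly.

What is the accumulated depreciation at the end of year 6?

$68,046

Depreciable base = $123,453 − $5,000 = $118,453.
Year 1: ⌊$123,453 × 125%/10⌋ = $15,431. Book value $108,022.
Year 2: ⌊$108,022 × 125%/10⌋ = $13,502. Book value $94,520.
Year 3: ⌊$94,520 × 125%/10⌋ = $11,815. Book value $82,705.
Year 4: ⌊$82,705 × 125%/10⌋ = $10,338. Book value $72,367.
Year 5: ⌊$72,367 × 125%/10⌋ = $9,045. Book value $63,322.
Year 6: ⌊$63,322 × 125%/10⌋ = $7,915. Book value $55,407.
Accumulated through year 6 = $123,453 − $55,407 = $68,046.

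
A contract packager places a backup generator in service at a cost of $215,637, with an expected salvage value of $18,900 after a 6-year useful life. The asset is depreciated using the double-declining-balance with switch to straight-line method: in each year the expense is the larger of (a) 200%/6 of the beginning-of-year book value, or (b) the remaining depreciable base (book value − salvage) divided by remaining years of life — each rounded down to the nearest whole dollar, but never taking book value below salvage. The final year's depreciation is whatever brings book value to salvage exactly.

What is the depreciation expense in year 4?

$21,297

Depreciable base = $215,637 − $18,900 = $196,737.
Year 1: DB = ⌊$215,637 × 200%/6⌋ = $71,879; SL = ⌊$196,737/6⌋ = $32,789 → take DB $71,879. Book value $143,758.
Year 2: DB = ⌊$143,758 × 200%/6⌋ = $47,919; SL = ⌊$124,858/5⌋ = $24,971 → take DB $47,919. Book value $95,839.
Year 3: DB = ⌊$95,839 × 200%/6⌋ = $31,946; SL = ⌊$76,939/4⌋ = $19,234 → take DB $31,946. Book value $63,893.
Year 4: DB = ⌊$63,893 × 200%/6⌋ = $21,297; SL = ⌊$44,993/3⌋ = $14,997 → take DB $21,297. Book value $42,596.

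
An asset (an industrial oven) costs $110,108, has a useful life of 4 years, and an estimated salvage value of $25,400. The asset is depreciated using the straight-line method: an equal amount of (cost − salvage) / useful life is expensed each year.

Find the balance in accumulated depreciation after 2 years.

Depreciable base = $110,108 − $25,400 = $84,708.
Annual expense = $84,708 / 4 = $21,177.
End of year 1: book value $88,931.
End of year 2: book value $67,754.
Accumulated through year 2 = $110,108 − $67,754 = $42,354.

$42,354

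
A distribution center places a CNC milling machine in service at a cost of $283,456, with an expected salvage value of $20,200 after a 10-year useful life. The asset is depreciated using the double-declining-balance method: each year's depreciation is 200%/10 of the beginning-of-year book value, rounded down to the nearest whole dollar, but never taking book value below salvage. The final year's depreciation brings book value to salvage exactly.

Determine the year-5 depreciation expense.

$23,220

Depreciable base = $283,456 − $20,200 = $263,256.
Year 1: ⌊$283,456 × 200%/10⌋ = $56,691. Book value $226,765.
Year 2: ⌊$226,765 × 200%/10⌋ = $45,353. Book value $181,412.
Year 3: ⌊$181,412 × 200%/10⌋ = $36,282. Book value $145,130.
Year 4: ⌊$145,130 × 200%/10⌋ = $29,026. Book value $116,104.
Year 5: ⌊$116,104 × 200%/10⌋ = $23,220. Book value $92,884.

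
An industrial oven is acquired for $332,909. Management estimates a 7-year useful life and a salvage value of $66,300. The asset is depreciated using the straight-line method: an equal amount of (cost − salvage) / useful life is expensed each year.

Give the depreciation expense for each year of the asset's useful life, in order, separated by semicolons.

$38,087; $38,087; $38,087; $38,087; $38,087; $38,087; $38,087

Depreciable base = $332,909 − $66,300 = $266,609.
Annual expense = $266,609 / 7 = $38,087.
End of year 1: book value $294,822.
End of year 2: book value $256,735.
End of year 3: book value $218,648.
End of year 4: book value $180,561.
End of year 5: book value $142,474.
End of year 6: book value $104,387.
End of year 7: book value $66,300.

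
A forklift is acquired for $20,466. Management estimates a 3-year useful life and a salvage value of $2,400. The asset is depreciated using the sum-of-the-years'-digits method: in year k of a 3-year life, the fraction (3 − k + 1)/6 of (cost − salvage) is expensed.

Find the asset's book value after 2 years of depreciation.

Depreciable base = $20,466 − $2,400 = $18,066.
Sum of the years' digits = 3+2+1 = 6.
Year 1: $18,066 × 3/6 = $9,033. Book value $11,433.
Year 2: $18,066 × 2/6 = $6,022. Book value $5,411.

$5,411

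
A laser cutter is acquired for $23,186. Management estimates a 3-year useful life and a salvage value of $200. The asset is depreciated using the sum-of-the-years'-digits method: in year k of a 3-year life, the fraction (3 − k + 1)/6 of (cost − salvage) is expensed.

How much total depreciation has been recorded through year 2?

Depreciable base = $23,186 − $200 = $22,986.
Sum of the years' digits = 3+2+1 = 6.
Year 1: $22,986 × 3/6 = $11,493. Book value $11,693.
Year 2: $22,986 × 2/6 = $7,662. Book value $4,031.
Accumulated through year 2 = $23,186 − $4,031 = $19,155.

$19,155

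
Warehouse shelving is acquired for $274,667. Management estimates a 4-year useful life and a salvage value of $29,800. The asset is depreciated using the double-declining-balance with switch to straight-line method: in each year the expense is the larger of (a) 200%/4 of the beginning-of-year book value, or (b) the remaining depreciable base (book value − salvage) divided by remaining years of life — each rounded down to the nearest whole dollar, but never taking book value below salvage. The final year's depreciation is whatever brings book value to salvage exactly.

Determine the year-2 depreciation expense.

$68,667

Depreciable base = $274,667 − $29,800 = $244,867.
Year 1: DB = ⌊$274,667 × 200%/4⌋ = $137,333; SL = ⌊$244,867/4⌋ = $61,216 → take DB $137,333. Book value $137,334.
Year 2: DB = ⌊$137,334 × 200%/4⌋ = $68,667; SL = ⌊$107,534/3⌋ = $35,844 → take DB $68,667. Book value $68,667.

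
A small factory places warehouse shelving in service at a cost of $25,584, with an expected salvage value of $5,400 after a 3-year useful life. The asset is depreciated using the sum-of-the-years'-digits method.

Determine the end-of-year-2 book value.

$8,764

Depreciable base = $25,584 − $5,400 = $20,184.
Sum of the years' digits = 3+2+1 = 6.
Year 1: $20,184 × 3/6 = $10,092. Book value $15,492.
Year 2: $20,184 × 2/6 = $6,728. Book value $8,764.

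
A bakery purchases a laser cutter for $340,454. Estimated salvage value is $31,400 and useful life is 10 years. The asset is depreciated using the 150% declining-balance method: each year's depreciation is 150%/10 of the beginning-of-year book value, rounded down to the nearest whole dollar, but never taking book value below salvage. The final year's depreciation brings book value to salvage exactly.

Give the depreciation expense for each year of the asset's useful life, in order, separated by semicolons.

Depreciable base = $340,454 − $31,400 = $309,054.
Year 1: ⌊$340,454 × 150%/10⌋ = $51,068. Book value $289,386.
Year 2: ⌊$289,386 × 150%/10⌋ = $43,407. Book value $245,979.
Year 3: ⌊$245,979 × 150%/10⌋ = $36,896. Book value $209,083.
Year 4: ⌊$209,083 × 150%/10⌋ = $31,362. Book value $177,721.
Year 5: ⌊$177,721 × 150%/10⌋ = $26,658. Book value $151,063.
Year 6: ⌊$151,063 × 150%/10⌋ = $22,659. Book value $128,404.
Year 7: ⌊$128,404 × 150%/10⌋ = $19,260. Book value $109,144.
Year 8: ⌊$109,144 × 150%/10⌋ = $16,371. Book value $92,773.
Year 9: ⌊$92,773 × 150%/10⌋ = $13,915. Book value $78,858.
Year 10 (final): $78,858 − $31,400 = $47,458. Book value $31,400.

$51,068; $43,407; $36,896; $31,362; $26,658; $22,659; $19,260; $16,371; $13,915; $47,458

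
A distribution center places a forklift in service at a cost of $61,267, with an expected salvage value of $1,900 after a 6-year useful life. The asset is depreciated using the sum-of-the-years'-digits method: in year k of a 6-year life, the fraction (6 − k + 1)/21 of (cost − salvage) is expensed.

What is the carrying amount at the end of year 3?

$18,862

Depreciable base = $61,267 − $1,900 = $59,367.
Sum of the years' digits = 6+5+4+3+2+1 = 21.
Year 1: $59,367 × 6/21 = $16,962. Book value $44,305.
Year 2: $59,367 × 5/21 = $14,135. Book value $30,170.
Year 3: $59,367 × 4/21 = $11,308. Book value $18,862.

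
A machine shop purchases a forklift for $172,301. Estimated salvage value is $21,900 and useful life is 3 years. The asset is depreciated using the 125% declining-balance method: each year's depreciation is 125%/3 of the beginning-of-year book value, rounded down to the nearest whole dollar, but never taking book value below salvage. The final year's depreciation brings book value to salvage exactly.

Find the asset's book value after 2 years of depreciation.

$58,631

Depreciable base = $172,301 − $21,900 = $150,401.
Year 1: ⌊$172,301 × 125%/3⌋ = $71,792. Book value $100,509.
Year 2: ⌊$100,509 × 125%/3⌋ = $41,878. Book value $58,631.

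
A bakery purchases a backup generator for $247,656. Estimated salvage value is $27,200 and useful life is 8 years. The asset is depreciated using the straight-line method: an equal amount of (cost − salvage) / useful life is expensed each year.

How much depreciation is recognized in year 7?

Depreciable base = $247,656 − $27,200 = $220,456.
Annual expense = $220,456 / 8 = $27,557.

$27,557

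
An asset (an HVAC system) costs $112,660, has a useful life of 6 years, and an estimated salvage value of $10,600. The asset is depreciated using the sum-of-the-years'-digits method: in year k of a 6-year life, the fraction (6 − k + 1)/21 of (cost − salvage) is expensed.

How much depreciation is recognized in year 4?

Depreciable base = $112,660 − $10,600 = $102,060.
Sum of the years' digits = 6+5+4+3+2+1 = 21.
Year 1: $102,060 × 6/21 = $29,160. Book value $83,500.
Year 2: $102,060 × 5/21 = $24,300. Book value $59,200.
Year 3: $102,060 × 4/21 = $19,440. Book value $39,760.
Year 4: $102,060 × 3/21 = $14,580. Book value $25,180.

$14,580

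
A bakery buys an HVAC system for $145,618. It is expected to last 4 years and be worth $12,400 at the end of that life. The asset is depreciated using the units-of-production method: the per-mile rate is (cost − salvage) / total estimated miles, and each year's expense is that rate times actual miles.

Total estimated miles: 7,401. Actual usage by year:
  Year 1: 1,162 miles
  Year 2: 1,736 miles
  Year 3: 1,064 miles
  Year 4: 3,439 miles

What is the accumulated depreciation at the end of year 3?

Depreciable base = $145,618 − $12,400 = $133,218.
Rate = $133,218 / 7,401 miles = $18 per mile.
Year 1: 1,162 × $18 = $20,916. Book value $124,702.
Year 2: 1,736 × $18 = $31,248. Book value $93,454.
Year 3: 1,064 × $18 = $19,152. Book value $74,302.
Accumulated through year 3 = $145,618 − $74,302 = $71,316.

$71,316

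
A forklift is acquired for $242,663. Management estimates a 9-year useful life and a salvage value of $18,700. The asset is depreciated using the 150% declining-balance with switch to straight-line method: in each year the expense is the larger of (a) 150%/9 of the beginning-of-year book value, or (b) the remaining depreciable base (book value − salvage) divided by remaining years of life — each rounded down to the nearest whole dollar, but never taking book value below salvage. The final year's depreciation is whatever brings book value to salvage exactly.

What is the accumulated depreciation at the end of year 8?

$204,297

Depreciable base = $242,663 − $18,700 = $223,963.
Year 1: DB = ⌊$242,663 × 150%/9⌋ = $40,443; SL = ⌊$223,963/9⌋ = $24,884 → take DB $40,443. Book value $202,220.
Year 2: DB = ⌊$202,220 × 150%/9⌋ = $33,703; SL = ⌊$183,520/8⌋ = $22,940 → take DB $33,703. Book value $168,517.
Year 3: DB = ⌊$168,517 × 150%/9⌋ = $28,086; SL = ⌊$149,817/7⌋ = $21,402 → take DB $28,086. Book value $140,431.
Year 4: DB = ⌊$140,431 × 150%/9⌋ = $23,405; SL = ⌊$121,731/6⌋ = $20,288 → take DB $23,405. Book value $117,026.
Year 5: DB = ⌊$117,026 × 150%/9⌋ = $19,504; SL = ⌊$98,326/5⌋ = $19,665 → take SL $19,665. Book value $97,361.
Year 6: DB = ⌊$97,361 × 150%/9⌋ = $16,226; SL = ⌊$78,661/4⌋ = $19,665 → take SL $19,665. Book value $77,696.
Year 7: DB = ⌊$77,696 × 150%/9⌋ = $12,949; SL = ⌊$58,996/3⌋ = $19,665 → take SL $19,665. Book value $58,031.
Year 8: DB = ⌊$58,031 × 150%/9⌋ = $9,671; SL = ⌊$39,331/2⌋ = $19,665 → take SL $19,665. Book value $38,366.
Accumulated through year 8 = $242,663 − $38,366 = $204,297.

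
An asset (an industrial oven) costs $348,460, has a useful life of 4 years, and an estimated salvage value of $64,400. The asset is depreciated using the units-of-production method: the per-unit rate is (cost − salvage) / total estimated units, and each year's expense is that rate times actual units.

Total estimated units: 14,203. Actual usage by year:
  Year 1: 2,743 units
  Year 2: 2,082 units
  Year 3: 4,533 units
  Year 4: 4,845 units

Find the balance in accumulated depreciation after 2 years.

$96,500

Depreciable base = $348,460 − $64,400 = $284,060.
Rate = $284,060 / 14,203 units = $20 per unit.
Year 1: 2,743 × $20 = $54,860. Book value $293,600.
Year 2: 2,082 × $20 = $41,640. Book value $251,960.
Accumulated through year 2 = $348,460 − $251,960 = $96,500.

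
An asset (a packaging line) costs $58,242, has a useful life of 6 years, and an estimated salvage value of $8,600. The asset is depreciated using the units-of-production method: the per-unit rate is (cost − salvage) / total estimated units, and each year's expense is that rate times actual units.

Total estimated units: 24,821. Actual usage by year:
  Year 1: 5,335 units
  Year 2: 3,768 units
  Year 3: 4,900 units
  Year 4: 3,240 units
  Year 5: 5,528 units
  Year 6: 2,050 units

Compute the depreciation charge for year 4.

$6,480

Depreciable base = $58,242 − $8,600 = $49,642.
Rate = $49,642 / 24,821 units = $2 per unit.
Year 1: 5,335 × $2 = $10,670. Book value $47,572.
Year 2: 3,768 × $2 = $7,536. Book value $40,036.
Year 3: 4,900 × $2 = $9,800. Book value $30,236.
Year 4: 3,240 × $2 = $6,480. Book value $23,756.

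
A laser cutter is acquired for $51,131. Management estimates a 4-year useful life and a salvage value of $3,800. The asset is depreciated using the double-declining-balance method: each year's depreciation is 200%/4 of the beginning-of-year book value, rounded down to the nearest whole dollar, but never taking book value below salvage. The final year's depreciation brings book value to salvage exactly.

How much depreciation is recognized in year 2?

Depreciable base = $51,131 − $3,800 = $47,331.
Year 1: ⌊$51,131 × 200%/4⌋ = $25,565. Book value $25,566.
Year 2: ⌊$25,566 × 200%/4⌋ = $12,783. Book value $12,783.

$12,783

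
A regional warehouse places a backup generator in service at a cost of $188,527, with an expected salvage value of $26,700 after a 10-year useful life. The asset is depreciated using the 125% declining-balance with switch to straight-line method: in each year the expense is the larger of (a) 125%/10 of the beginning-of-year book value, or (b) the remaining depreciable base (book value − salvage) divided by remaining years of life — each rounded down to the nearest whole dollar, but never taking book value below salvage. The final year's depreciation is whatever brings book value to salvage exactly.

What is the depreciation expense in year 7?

$13,969

Depreciable base = $188,527 − $26,700 = $161,827.
Year 1: DB = ⌊$188,527 × 125%/10⌋ = $23,565; SL = ⌊$161,827/10⌋ = $16,182 → take DB $23,565. Book value $164,962.
Year 2: DB = ⌊$164,962 × 125%/10⌋ = $20,620; SL = ⌊$138,262/9⌋ = $15,362 → take DB $20,620. Book value $144,342.
Year 3: DB = ⌊$144,342 × 125%/10⌋ = $18,042; SL = ⌊$117,642/8⌋ = $14,705 → take DB $18,042. Book value $126,300.
Year 4: DB = ⌊$126,300 × 125%/10⌋ = $15,787; SL = ⌊$99,600/7⌋ = $14,228 → take DB $15,787. Book value $110,513.
Year 5: DB = ⌊$110,513 × 125%/10⌋ = $13,814; SL = ⌊$83,813/6⌋ = $13,968 → take SL $13,968. Book value $96,545.
Year 6: DB = ⌊$96,545 × 125%/10⌋ = $12,068; SL = ⌊$69,845/5⌋ = $13,969 → take SL $13,969. Book value $82,576.
Year 7: DB = ⌊$82,576 × 125%/10⌋ = $10,322; SL = ⌊$55,876/4⌋ = $13,969 → take SL $13,969. Book value $68,607.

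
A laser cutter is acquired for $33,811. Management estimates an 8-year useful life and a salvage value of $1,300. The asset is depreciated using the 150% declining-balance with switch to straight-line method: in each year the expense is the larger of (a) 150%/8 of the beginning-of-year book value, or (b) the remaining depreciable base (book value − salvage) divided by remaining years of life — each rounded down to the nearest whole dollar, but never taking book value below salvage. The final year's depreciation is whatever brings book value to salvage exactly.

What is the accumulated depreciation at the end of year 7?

$29,152

Depreciable base = $33,811 − $1,300 = $32,511.
Year 1: DB = ⌊$33,811 × 150%/8⌋ = $6,339; SL = ⌊$32,511/8⌋ = $4,063 → take DB $6,339. Book value $27,472.
Year 2: DB = ⌊$27,472 × 150%/8⌋ = $5,151; SL = ⌊$26,172/7⌋ = $3,738 → take DB $5,151. Book value $22,321.
Year 3: DB = ⌊$22,321 × 150%/8⌋ = $4,185; SL = ⌊$21,021/6⌋ = $3,503 → take DB $4,185. Book value $18,136.
Year 4: DB = ⌊$18,136 × 150%/8⌋ = $3,400; SL = ⌊$16,836/5⌋ = $3,367 → take DB $3,400. Book value $14,736.
Year 5: DB = ⌊$14,736 × 150%/8⌋ = $2,763; SL = ⌊$13,436/4⌋ = $3,359 → take SL $3,359. Book value $11,377.
Year 6: DB = ⌊$11,377 × 150%/8⌋ = $2,133; SL = ⌊$10,077/3⌋ = $3,359 → take SL $3,359. Book value $8,018.
Year 7: DB = ⌊$8,018 × 150%/8⌋ = $1,503; SL = ⌊$6,718/2⌋ = $3,359 → take SL $3,359. Book value $4,659.
Accumulated through year 7 = $33,811 − $4,659 = $29,152.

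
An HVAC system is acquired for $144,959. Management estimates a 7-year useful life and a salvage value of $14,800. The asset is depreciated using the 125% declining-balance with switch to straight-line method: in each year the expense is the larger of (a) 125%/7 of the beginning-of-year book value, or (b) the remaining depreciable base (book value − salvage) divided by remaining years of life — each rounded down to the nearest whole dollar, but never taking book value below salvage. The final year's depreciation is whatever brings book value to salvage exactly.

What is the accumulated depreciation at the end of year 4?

$81,000

Depreciable base = $144,959 − $14,800 = $130,159.
Year 1: DB = ⌊$144,959 × 125%/7⌋ = $25,885; SL = ⌊$130,159/7⌋ = $18,594 → take DB $25,885. Book value $119,074.
Year 2: DB = ⌊$119,074 × 125%/7⌋ = $21,263; SL = ⌊$104,274/6⌋ = $17,379 → take DB $21,263. Book value $97,811.
Year 3: DB = ⌊$97,811 × 125%/7⌋ = $17,466; SL = ⌊$83,011/5⌋ = $16,602 → take DB $17,466. Book value $80,345.
Year 4: DB = ⌊$80,345 × 125%/7⌋ = $14,347; SL = ⌊$65,545/4⌋ = $16,386 → take SL $16,386. Book value $63,959.
Accumulated through year 4 = $144,959 − $63,959 = $81,000.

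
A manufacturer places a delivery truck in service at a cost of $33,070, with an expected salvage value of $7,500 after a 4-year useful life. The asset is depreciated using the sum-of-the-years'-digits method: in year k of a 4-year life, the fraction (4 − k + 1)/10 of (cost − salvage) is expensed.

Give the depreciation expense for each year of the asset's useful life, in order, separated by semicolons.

$10,228; $7,671; $5,114; $2,557

Depreciable base = $33,070 − $7,500 = $25,570.
Sum of the years' digits = 4+3+2+1 = 10.
Year 1: $25,570 × 4/10 = $10,228. Book value $22,842.
Year 2: $25,570 × 3/10 = $7,671. Book value $15,171.
Year 3: $25,570 × 2/10 = $5,114. Book value $10,057.
Year 4: $25,570 × 1/10 = $2,557. Book value $7,500.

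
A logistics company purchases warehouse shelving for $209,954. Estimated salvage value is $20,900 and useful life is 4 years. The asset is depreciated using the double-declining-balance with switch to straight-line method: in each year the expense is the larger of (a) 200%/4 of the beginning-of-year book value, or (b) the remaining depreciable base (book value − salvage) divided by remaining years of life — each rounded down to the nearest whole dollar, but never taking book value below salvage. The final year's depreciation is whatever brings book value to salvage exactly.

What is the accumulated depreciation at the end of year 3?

Depreciable base = $209,954 − $20,900 = $189,054.
Year 1: DB = ⌊$209,954 × 200%/4⌋ = $104,977; SL = ⌊$189,054/4⌋ = $47,263 → take DB $104,977. Book value $104,977.
Year 2: DB = ⌊$104,977 × 200%/4⌋ = $52,488; SL = ⌊$84,077/3⌋ = $28,025 → take DB $52,488. Book value $52,489.
Year 3: DB = ⌊$52,489 × 200%/4⌋ = $26,244; SL = ⌊$31,589/2⌋ = $15,794 → take DB $26,244. Book value $26,245.
Accumulated through year 3 = $209,954 − $26,245 = $183,709.

$183,709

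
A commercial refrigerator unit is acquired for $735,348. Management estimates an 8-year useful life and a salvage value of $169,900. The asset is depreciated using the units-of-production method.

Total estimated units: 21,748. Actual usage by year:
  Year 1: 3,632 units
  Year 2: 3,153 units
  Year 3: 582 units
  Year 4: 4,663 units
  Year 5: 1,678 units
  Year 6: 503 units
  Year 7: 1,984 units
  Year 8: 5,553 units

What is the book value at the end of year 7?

$314,278

Depreciable base = $735,348 − $169,900 = $565,448.
Rate = $565,448 / 21,748 units = $26 per unit.
Year 1: 3,632 × $26 = $94,432. Book value $640,916.
Year 2: 3,153 × $26 = $81,978. Book value $558,938.
Year 3: 582 × $26 = $15,132. Book value $543,806.
Year 4: 4,663 × $26 = $121,238. Book value $422,568.
Year 5: 1,678 × $26 = $43,628. Book value $378,940.
Year 6: 503 × $26 = $13,078. Book value $365,862.
Year 7: 1,984 × $26 = $51,584. Book value $314,278.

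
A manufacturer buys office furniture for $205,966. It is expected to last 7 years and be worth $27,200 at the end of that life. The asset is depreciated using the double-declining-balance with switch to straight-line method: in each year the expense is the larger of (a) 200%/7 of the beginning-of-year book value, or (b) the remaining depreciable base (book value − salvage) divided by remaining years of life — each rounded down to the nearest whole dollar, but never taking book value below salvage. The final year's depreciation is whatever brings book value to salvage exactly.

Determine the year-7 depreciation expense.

Depreciable base = $205,966 − $27,200 = $178,766.
Year 1: DB = ⌊$205,966 × 200%/7⌋ = $58,847; SL = ⌊$178,766/7⌋ = $25,538 → take DB $58,847. Book value $147,119.
Year 2: DB = ⌊$147,119 × 200%/7⌋ = $42,034; SL = ⌊$119,919/6⌋ = $19,986 → take DB $42,034. Book value $105,085.
Year 3: DB = ⌊$105,085 × 200%/7⌋ = $30,024; SL = ⌊$77,885/5⌋ = $15,577 → take DB $30,024. Book value $75,061.
Year 4: DB = ⌊$75,061 × 200%/7⌋ = $21,446; SL = ⌊$47,861/4⌋ = $11,965 → take DB $21,446. Book value $53,615.
Year 5: DB = ⌊$53,615 × 200%/7⌋ = $15,318; SL = ⌊$26,415/3⌋ = $8,805 → take DB $15,318. Book value $38,297.
Year 6: DB = ⌊$38,297 × 200%/7⌋ = $10,942; SL = ⌊$11,097/2⌋ = $5,548 → take DB $10,942. Book value $27,355.
Year 7 (final): $27,355 − $27,200 = $155. Book value $27,200.

$155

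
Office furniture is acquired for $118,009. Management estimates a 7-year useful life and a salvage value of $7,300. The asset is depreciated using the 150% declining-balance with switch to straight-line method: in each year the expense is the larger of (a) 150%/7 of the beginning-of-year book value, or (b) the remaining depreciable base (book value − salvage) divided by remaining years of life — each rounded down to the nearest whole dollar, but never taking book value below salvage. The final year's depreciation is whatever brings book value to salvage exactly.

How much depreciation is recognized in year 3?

Depreciable base = $118,009 − $7,300 = $110,709.
Year 1: DB = ⌊$118,009 × 150%/7⌋ = $25,287; SL = ⌊$110,709/7⌋ = $15,815 → take DB $25,287. Book value $92,722.
Year 2: DB = ⌊$92,722 × 150%/7⌋ = $19,869; SL = ⌊$85,422/6⌋ = $14,237 → take DB $19,869. Book value $72,853.
Year 3: DB = ⌊$72,853 × 150%/7⌋ = $15,611; SL = ⌊$65,553/5⌋ = $13,110 → take DB $15,611. Book value $57,242.

$15,611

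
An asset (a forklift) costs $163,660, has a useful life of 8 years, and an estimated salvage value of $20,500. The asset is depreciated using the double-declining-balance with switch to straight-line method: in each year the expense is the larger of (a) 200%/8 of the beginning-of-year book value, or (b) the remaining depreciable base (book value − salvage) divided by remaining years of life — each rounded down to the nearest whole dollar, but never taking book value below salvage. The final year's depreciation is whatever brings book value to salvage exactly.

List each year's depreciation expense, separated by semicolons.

$40,915; $30,686; $23,014; $17,261; $12,946; $9,709; $7,282; $1,347

Depreciable base = $163,660 − $20,500 = $143,160.
Year 1: DB = ⌊$163,660 × 200%/8⌋ = $40,915; SL = ⌊$143,160/8⌋ = $17,895 → take DB $40,915. Book value $122,745.
Year 2: DB = ⌊$122,745 × 200%/8⌋ = $30,686; SL = ⌊$102,245/7⌋ = $14,606 → take DB $30,686. Book value $92,059.
Year 3: DB = ⌊$92,059 × 200%/8⌋ = $23,014; SL = ⌊$71,559/6⌋ = $11,926 → take DB $23,014. Book value $69,045.
Year 4: DB = ⌊$69,045 × 200%/8⌋ = $17,261; SL = ⌊$48,545/5⌋ = $9,709 → take DB $17,261. Book value $51,784.
Year 5: DB = ⌊$51,784 × 200%/8⌋ = $12,946; SL = ⌊$31,284/4⌋ = $7,821 → take DB $12,946. Book value $38,838.
Year 6: DB = ⌊$38,838 × 200%/8⌋ = $9,709; SL = ⌊$18,338/3⌋ = $6,112 → take DB $9,709. Book value $29,129.
Year 7: DB = ⌊$29,129 × 200%/8⌋ = $7,282; SL = ⌊$8,629/2⌋ = $4,314 → take DB $7,282. Book value $21,847.
Year 8 (final): $21,847 − $20,500 = $1,347. Book value $20,500.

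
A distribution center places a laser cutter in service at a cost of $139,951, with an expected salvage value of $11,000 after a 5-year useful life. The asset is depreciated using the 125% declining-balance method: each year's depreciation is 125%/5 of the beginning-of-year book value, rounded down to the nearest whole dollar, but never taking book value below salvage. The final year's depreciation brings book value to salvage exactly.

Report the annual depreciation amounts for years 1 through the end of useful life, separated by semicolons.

$34,987; $26,241; $19,680; $14,760; $33,283

Depreciable base = $139,951 − $11,000 = $128,951.
Year 1: ⌊$139,951 × 125%/5⌋ = $34,987. Book value $104,964.
Year 2: ⌊$104,964 × 125%/5⌋ = $26,241. Book value $78,723.
Year 3: ⌊$78,723 × 125%/5⌋ = $19,680. Book value $59,043.
Year 4: ⌊$59,043 × 125%/5⌋ = $14,760. Book value $44,283.
Year 5 (final): $44,283 − $11,000 = $33,283. Book value $11,000.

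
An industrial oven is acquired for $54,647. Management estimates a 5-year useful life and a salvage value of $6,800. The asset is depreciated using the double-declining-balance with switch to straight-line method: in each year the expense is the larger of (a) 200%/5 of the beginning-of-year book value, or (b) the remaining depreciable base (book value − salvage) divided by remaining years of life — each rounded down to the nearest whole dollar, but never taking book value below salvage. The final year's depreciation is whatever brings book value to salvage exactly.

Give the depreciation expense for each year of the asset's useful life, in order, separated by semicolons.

$21,858; $13,115; $7,869; $4,722; $283

Depreciable base = $54,647 − $6,800 = $47,847.
Year 1: DB = ⌊$54,647 × 200%/5⌋ = $21,858; SL = ⌊$47,847/5⌋ = $9,569 → take DB $21,858. Book value $32,789.
Year 2: DB = ⌊$32,789 × 200%/5⌋ = $13,115; SL = ⌊$25,989/4⌋ = $6,497 → take DB $13,115. Book value $19,674.
Year 3: DB = ⌊$19,674 × 200%/5⌋ = $7,869; SL = ⌊$12,874/3⌋ = $4,291 → take DB $7,869. Book value $11,805.
Year 4: DB = ⌊$11,805 × 200%/5⌋ = $4,722; SL = ⌊$5,005/2⌋ = $2,502 → take DB $4,722. Book value $7,083.
Year 5 (final): $7,083 − $6,800 = $283. Book value $6,800.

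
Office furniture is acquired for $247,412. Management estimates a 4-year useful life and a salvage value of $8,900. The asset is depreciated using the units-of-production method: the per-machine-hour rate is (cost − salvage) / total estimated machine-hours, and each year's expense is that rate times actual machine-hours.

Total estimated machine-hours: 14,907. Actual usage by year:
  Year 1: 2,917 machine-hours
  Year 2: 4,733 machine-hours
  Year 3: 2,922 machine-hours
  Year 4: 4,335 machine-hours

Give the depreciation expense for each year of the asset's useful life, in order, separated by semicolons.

Depreciable base = $247,412 − $8,900 = $238,512.
Rate = $238,512 / 14,907 machine-hours = $16 per machine-hour.
Year 1: 2,917 × $16 = $46,672. Book value $200,740.
Year 2: 4,733 × $16 = $75,728. Book value $125,012.
Year 3: 2,922 × $16 = $46,752. Book value $78,260.
Year 4: 4,335 × $16 = $69,360. Book value $8,900.

$46,672; $75,728; $46,752; $69,360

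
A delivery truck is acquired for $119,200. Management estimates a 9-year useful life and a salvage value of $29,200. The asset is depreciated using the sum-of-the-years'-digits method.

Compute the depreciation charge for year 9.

$2,000

Depreciable base = $119,200 − $29,200 = $90,000.
Sum of the years' digits = 9+8+7+6+5+4+3+2+1 = 45.
Year 1: $90,000 × 9/45 = $18,000. Book value $101,200.
Year 2: $90,000 × 8/45 = $16,000. Book value $85,200.
Year 3: $90,000 × 7/45 = $14,000. Book value $71,200.
Year 4: $90,000 × 6/45 = $12,000. Book value $59,200.
Year 5: $90,000 × 5/45 = $10,000. Book value $49,200.
Year 6: $90,000 × 4/45 = $8,000. Book value $41,200.
Year 7: $90,000 × 3/45 = $6,000. Book value $35,200.
Year 8: $90,000 × 2/45 = $4,000. Book value $31,200.
Year 9: $90,000 × 1/45 = $2,000. Book value $29,200.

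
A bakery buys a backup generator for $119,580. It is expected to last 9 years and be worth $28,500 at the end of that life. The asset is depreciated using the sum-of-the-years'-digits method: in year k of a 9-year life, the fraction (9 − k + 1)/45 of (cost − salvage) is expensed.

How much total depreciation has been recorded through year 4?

$60,720

Depreciable base = $119,580 − $28,500 = $91,080.
Sum of the years' digits = 9+8+7+6+5+4+3+2+1 = 45.
Year 1: $91,080 × 9/45 = $18,216. Book value $101,364.
Year 2: $91,080 × 8/45 = $16,192. Book value $85,172.
Year 3: $91,080 × 7/45 = $14,168. Book value $71,004.
Year 4: $91,080 × 6/45 = $12,144. Book value $58,860.
Accumulated through year 4 = $119,580 − $58,860 = $60,720.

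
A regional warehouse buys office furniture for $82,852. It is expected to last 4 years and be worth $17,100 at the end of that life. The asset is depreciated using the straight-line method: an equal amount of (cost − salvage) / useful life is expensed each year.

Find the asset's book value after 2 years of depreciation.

$49,976

Depreciable base = $82,852 − $17,100 = $65,752.
Annual expense = $65,752 / 4 = $16,438.
End of year 1: book value $66,414.
End of year 2: book value $49,976.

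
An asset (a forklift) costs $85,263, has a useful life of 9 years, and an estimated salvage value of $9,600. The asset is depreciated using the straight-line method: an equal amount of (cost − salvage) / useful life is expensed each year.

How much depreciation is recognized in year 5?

Depreciable base = $85,263 − $9,600 = $75,663.
Annual expense = $75,663 / 9 = $8,407.

$8,407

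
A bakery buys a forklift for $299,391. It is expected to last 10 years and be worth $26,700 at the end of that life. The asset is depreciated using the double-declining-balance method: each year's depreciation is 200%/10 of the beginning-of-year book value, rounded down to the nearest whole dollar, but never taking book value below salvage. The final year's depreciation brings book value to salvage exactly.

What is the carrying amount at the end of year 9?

$40,185

Depreciable base = $299,391 − $26,700 = $272,691.
Year 1: ⌊$299,391 × 200%/10⌋ = $59,878. Book value $239,513.
Year 2: ⌊$239,513 × 200%/10⌋ = $47,902. Book value $191,611.
Year 3: ⌊$191,611 × 200%/10⌋ = $38,322. Book value $153,289.
Year 4: ⌊$153,289 × 200%/10⌋ = $30,657. Book value $122,632.
Year 5: ⌊$122,632 × 200%/10⌋ = $24,526. Book value $98,106.
Year 6: ⌊$98,106 × 200%/10⌋ = $19,621. Book value $78,485.
Year 7: ⌊$78,485 × 200%/10⌋ = $15,697. Book value $62,788.
Year 8: ⌊$62,788 × 200%/10⌋ = $12,557. Book value $50,231.
Year 9: ⌊$50,231 × 200%/10⌋ = $10,046. Book value $40,185.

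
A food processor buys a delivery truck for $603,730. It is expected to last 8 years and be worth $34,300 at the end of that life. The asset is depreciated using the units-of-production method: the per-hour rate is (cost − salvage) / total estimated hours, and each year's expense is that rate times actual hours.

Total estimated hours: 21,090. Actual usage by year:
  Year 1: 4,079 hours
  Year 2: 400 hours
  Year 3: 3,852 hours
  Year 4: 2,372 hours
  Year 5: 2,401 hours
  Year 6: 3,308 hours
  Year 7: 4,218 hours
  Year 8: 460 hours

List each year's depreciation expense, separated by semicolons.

Depreciable base = $603,730 − $34,300 = $569,430.
Rate = $569,430 / 21,090 hours = $27 per hour.
Year 1: 4,079 × $27 = $110,133. Book value $493,597.
Year 2: 400 × $27 = $10,800. Book value $482,797.
Year 3: 3,852 × $27 = $104,004. Book value $378,793.
Year 4: 2,372 × $27 = $64,044. Book value $314,749.
Year 5: 2,401 × $27 = $64,827. Book value $249,922.
Year 6: 3,308 × $27 = $89,316. Book value $160,606.
Year 7: 4,218 × $27 = $113,886. Book value $46,720.
Year 8: 460 × $27 = $12,420. Book value $34,300.

$110,133; $10,800; $104,004; $64,044; $64,827; $89,316; $113,886; $12,420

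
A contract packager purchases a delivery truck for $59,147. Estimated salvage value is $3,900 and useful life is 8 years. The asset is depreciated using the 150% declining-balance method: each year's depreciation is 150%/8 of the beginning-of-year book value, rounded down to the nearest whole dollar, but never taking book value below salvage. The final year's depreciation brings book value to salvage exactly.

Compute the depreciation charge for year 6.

Depreciable base = $59,147 − $3,900 = $55,247.
Year 1: ⌊$59,147 × 150%/8⌋ = $11,090. Book value $48,057.
Year 2: ⌊$48,057 × 150%/8⌋ = $9,010. Book value $39,047.
Year 3: ⌊$39,047 × 150%/8⌋ = $7,321. Book value $31,726.
Year 4: ⌊$31,726 × 150%/8⌋ = $5,948. Book value $25,778.
Year 5: ⌊$25,778 × 150%/8⌋ = $4,833. Book value $20,945.
Year 6: ⌊$20,945 × 150%/8⌋ = $3,927. Book value $17,018.

$3,927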